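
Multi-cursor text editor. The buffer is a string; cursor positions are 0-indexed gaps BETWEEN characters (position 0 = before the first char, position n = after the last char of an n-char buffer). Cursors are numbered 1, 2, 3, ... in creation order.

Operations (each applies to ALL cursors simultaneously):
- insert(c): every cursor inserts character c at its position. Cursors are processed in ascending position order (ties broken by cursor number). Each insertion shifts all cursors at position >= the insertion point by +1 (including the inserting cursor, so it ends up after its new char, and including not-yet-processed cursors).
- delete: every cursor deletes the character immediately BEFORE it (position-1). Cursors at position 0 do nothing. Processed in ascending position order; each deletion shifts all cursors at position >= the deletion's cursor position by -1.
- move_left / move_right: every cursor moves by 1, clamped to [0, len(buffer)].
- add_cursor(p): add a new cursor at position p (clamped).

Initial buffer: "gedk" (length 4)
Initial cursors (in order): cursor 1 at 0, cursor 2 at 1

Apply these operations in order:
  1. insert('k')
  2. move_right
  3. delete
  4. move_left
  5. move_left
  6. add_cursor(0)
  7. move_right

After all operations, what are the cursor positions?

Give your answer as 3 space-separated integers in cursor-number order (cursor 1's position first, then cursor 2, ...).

Answer: 1 1 1

Derivation:
After op 1 (insert('k')): buffer="kgkedk" (len 6), cursors c1@1 c2@3, authorship 1.2...
After op 2 (move_right): buffer="kgkedk" (len 6), cursors c1@2 c2@4, authorship 1.2...
After op 3 (delete): buffer="kkdk" (len 4), cursors c1@1 c2@2, authorship 12..
After op 4 (move_left): buffer="kkdk" (len 4), cursors c1@0 c2@1, authorship 12..
After op 5 (move_left): buffer="kkdk" (len 4), cursors c1@0 c2@0, authorship 12..
After op 6 (add_cursor(0)): buffer="kkdk" (len 4), cursors c1@0 c2@0 c3@0, authorship 12..
After op 7 (move_right): buffer="kkdk" (len 4), cursors c1@1 c2@1 c3@1, authorship 12..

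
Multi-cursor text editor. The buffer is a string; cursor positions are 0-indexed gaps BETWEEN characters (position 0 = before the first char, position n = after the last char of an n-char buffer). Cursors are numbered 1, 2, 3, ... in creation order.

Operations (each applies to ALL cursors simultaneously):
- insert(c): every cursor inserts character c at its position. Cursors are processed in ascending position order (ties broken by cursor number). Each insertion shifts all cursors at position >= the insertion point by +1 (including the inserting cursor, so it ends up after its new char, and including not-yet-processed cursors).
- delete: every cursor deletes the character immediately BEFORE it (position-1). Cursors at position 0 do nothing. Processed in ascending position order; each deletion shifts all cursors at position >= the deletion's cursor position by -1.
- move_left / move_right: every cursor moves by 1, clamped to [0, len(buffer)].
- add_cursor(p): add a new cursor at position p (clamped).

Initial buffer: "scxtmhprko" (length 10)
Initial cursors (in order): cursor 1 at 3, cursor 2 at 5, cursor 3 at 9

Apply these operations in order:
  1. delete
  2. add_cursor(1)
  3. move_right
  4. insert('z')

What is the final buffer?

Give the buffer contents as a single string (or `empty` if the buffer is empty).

Answer: scztzhzproz

Derivation:
After op 1 (delete): buffer="scthpro" (len 7), cursors c1@2 c2@3 c3@6, authorship .......
After op 2 (add_cursor(1)): buffer="scthpro" (len 7), cursors c4@1 c1@2 c2@3 c3@6, authorship .......
After op 3 (move_right): buffer="scthpro" (len 7), cursors c4@2 c1@3 c2@4 c3@7, authorship .......
After op 4 (insert('z')): buffer="scztzhzproz" (len 11), cursors c4@3 c1@5 c2@7 c3@11, authorship ..4.1.2...3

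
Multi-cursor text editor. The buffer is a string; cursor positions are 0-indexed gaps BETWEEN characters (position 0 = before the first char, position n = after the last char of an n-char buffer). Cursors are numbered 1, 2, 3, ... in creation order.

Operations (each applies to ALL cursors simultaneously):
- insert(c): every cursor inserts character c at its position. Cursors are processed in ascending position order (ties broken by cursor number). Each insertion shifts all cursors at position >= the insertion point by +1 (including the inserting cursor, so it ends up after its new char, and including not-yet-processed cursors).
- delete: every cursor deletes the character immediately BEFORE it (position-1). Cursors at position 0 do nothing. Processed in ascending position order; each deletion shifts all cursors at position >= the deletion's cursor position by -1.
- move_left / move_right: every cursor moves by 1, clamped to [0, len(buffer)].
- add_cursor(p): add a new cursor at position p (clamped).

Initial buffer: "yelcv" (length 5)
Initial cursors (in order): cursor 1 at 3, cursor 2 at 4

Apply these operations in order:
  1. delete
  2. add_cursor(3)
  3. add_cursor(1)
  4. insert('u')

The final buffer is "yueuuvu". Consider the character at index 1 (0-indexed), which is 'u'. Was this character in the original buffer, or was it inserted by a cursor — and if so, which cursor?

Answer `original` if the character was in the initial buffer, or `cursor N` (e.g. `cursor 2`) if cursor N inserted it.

After op 1 (delete): buffer="yev" (len 3), cursors c1@2 c2@2, authorship ...
After op 2 (add_cursor(3)): buffer="yev" (len 3), cursors c1@2 c2@2 c3@3, authorship ...
After op 3 (add_cursor(1)): buffer="yev" (len 3), cursors c4@1 c1@2 c2@2 c3@3, authorship ...
After op 4 (insert('u')): buffer="yueuuvu" (len 7), cursors c4@2 c1@5 c2@5 c3@7, authorship .4.12.3
Authorship (.=original, N=cursor N): . 4 . 1 2 . 3
Index 1: author = 4

Answer: cursor 4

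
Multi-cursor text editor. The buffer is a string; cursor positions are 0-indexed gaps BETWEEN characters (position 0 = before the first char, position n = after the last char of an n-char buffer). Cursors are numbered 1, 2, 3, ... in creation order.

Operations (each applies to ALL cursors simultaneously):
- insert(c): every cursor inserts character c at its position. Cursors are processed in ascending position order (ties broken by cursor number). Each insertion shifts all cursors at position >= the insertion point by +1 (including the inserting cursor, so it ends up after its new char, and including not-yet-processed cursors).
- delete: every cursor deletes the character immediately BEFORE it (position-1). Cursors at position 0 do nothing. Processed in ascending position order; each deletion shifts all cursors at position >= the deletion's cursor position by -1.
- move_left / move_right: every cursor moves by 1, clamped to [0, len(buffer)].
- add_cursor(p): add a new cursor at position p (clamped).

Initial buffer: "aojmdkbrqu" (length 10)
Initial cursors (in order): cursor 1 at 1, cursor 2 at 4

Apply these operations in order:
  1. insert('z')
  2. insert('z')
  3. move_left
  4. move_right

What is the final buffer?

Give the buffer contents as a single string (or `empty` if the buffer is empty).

Answer: azzojmzzdkbrqu

Derivation:
After op 1 (insert('z')): buffer="azojmzdkbrqu" (len 12), cursors c1@2 c2@6, authorship .1...2......
After op 2 (insert('z')): buffer="azzojmzzdkbrqu" (len 14), cursors c1@3 c2@8, authorship .11...22......
After op 3 (move_left): buffer="azzojmzzdkbrqu" (len 14), cursors c1@2 c2@7, authorship .11...22......
After op 4 (move_right): buffer="azzojmzzdkbrqu" (len 14), cursors c1@3 c2@8, authorship .11...22......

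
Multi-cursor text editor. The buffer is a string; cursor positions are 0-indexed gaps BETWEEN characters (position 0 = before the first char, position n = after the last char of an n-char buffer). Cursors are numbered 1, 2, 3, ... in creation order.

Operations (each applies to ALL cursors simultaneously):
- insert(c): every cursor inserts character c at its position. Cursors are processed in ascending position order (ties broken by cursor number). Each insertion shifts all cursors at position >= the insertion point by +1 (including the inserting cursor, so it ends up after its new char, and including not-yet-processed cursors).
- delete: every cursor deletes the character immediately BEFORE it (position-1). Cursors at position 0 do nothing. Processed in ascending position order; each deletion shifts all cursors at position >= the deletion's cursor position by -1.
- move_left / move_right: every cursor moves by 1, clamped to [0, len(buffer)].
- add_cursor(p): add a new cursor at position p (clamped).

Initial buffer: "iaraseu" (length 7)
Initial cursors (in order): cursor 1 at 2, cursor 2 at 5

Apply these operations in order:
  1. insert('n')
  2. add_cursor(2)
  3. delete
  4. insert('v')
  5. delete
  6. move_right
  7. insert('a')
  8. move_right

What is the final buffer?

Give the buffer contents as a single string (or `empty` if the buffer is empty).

After op 1 (insert('n')): buffer="ianrasneu" (len 9), cursors c1@3 c2@7, authorship ..1...2..
After op 2 (add_cursor(2)): buffer="ianrasneu" (len 9), cursors c3@2 c1@3 c2@7, authorship ..1...2..
After op 3 (delete): buffer="iraseu" (len 6), cursors c1@1 c3@1 c2@4, authorship ......
After op 4 (insert('v')): buffer="ivvrasveu" (len 9), cursors c1@3 c3@3 c2@7, authorship .13...2..
After op 5 (delete): buffer="iraseu" (len 6), cursors c1@1 c3@1 c2@4, authorship ......
After op 6 (move_right): buffer="iraseu" (len 6), cursors c1@2 c3@2 c2@5, authorship ......
After op 7 (insert('a')): buffer="iraaaseau" (len 9), cursors c1@4 c3@4 c2@8, authorship ..13...2.
After op 8 (move_right): buffer="iraaaseau" (len 9), cursors c1@5 c3@5 c2@9, authorship ..13...2.

Answer: iraaaseau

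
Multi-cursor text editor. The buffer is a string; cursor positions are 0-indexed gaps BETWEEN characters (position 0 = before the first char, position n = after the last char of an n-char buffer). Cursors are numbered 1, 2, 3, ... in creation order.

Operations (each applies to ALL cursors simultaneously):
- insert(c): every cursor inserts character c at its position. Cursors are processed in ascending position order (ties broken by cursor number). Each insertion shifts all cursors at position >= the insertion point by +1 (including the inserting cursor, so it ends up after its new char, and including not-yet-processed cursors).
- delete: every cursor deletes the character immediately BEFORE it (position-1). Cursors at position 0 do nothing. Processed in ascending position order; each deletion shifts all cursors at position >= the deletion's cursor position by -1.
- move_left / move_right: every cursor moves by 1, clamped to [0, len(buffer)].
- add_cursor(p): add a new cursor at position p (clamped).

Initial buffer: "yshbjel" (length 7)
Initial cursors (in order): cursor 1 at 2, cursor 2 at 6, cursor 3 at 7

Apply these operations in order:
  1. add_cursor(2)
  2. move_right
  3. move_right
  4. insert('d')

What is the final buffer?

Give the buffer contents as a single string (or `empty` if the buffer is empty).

Answer: yshbddjeldd

Derivation:
After op 1 (add_cursor(2)): buffer="yshbjel" (len 7), cursors c1@2 c4@2 c2@6 c3@7, authorship .......
After op 2 (move_right): buffer="yshbjel" (len 7), cursors c1@3 c4@3 c2@7 c3@7, authorship .......
After op 3 (move_right): buffer="yshbjel" (len 7), cursors c1@4 c4@4 c2@7 c3@7, authorship .......
After op 4 (insert('d')): buffer="yshbddjeldd" (len 11), cursors c1@6 c4@6 c2@11 c3@11, authorship ....14...23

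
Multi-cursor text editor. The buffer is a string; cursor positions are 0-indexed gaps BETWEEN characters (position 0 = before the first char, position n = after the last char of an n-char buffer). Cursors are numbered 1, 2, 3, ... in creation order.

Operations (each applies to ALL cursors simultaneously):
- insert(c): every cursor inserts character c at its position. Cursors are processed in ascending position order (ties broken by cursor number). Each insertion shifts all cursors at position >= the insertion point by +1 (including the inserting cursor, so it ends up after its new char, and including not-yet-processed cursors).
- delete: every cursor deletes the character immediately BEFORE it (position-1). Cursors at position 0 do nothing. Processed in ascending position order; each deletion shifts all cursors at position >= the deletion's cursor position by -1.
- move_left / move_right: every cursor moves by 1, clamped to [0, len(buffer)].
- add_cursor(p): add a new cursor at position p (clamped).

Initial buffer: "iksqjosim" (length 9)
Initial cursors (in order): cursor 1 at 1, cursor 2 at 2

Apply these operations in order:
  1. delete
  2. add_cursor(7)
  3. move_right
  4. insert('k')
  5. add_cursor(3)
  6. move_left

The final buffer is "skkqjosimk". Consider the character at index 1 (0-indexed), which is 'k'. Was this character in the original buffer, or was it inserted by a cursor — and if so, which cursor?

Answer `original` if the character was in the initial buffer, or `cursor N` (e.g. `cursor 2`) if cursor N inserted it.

After op 1 (delete): buffer="sqjosim" (len 7), cursors c1@0 c2@0, authorship .......
After op 2 (add_cursor(7)): buffer="sqjosim" (len 7), cursors c1@0 c2@0 c3@7, authorship .......
After op 3 (move_right): buffer="sqjosim" (len 7), cursors c1@1 c2@1 c3@7, authorship .......
After op 4 (insert('k')): buffer="skkqjosimk" (len 10), cursors c1@3 c2@3 c3@10, authorship .12......3
After op 5 (add_cursor(3)): buffer="skkqjosimk" (len 10), cursors c1@3 c2@3 c4@3 c3@10, authorship .12......3
After op 6 (move_left): buffer="skkqjosimk" (len 10), cursors c1@2 c2@2 c4@2 c3@9, authorship .12......3
Authorship (.=original, N=cursor N): . 1 2 . . . . . . 3
Index 1: author = 1

Answer: cursor 1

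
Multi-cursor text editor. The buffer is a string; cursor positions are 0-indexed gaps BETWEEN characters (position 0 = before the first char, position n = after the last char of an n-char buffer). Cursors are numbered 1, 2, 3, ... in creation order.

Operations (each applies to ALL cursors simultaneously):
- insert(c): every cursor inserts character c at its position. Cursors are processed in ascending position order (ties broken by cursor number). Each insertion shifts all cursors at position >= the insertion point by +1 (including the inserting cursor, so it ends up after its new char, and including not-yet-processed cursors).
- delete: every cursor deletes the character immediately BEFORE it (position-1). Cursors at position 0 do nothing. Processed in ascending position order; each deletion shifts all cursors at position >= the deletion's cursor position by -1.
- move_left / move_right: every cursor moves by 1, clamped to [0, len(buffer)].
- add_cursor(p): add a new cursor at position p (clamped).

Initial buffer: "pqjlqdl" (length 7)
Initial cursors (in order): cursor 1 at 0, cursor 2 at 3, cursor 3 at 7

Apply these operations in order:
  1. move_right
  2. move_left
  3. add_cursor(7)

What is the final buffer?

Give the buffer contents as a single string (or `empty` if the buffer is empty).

Answer: pqjlqdl

Derivation:
After op 1 (move_right): buffer="pqjlqdl" (len 7), cursors c1@1 c2@4 c3@7, authorship .......
After op 2 (move_left): buffer="pqjlqdl" (len 7), cursors c1@0 c2@3 c3@6, authorship .......
After op 3 (add_cursor(7)): buffer="pqjlqdl" (len 7), cursors c1@0 c2@3 c3@6 c4@7, authorship .......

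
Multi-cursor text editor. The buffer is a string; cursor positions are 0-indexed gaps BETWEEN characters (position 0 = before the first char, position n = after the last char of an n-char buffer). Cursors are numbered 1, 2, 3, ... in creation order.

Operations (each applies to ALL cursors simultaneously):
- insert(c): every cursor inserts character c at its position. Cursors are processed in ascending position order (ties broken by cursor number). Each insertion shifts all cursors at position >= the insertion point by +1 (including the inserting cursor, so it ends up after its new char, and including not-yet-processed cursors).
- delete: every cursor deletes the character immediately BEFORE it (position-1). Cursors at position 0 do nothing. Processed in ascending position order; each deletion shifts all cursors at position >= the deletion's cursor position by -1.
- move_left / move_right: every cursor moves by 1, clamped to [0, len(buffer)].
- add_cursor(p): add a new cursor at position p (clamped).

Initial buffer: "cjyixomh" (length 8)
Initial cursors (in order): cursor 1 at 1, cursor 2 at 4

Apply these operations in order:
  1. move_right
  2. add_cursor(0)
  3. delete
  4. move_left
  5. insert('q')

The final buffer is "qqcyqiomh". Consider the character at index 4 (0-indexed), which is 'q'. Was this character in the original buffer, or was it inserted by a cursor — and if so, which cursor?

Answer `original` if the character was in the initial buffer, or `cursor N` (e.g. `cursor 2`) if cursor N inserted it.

After op 1 (move_right): buffer="cjyixomh" (len 8), cursors c1@2 c2@5, authorship ........
After op 2 (add_cursor(0)): buffer="cjyixomh" (len 8), cursors c3@0 c1@2 c2@5, authorship ........
After op 3 (delete): buffer="cyiomh" (len 6), cursors c3@0 c1@1 c2@3, authorship ......
After op 4 (move_left): buffer="cyiomh" (len 6), cursors c1@0 c3@0 c2@2, authorship ......
After op 5 (insert('q')): buffer="qqcyqiomh" (len 9), cursors c1@2 c3@2 c2@5, authorship 13..2....
Authorship (.=original, N=cursor N): 1 3 . . 2 . . . .
Index 4: author = 2

Answer: cursor 2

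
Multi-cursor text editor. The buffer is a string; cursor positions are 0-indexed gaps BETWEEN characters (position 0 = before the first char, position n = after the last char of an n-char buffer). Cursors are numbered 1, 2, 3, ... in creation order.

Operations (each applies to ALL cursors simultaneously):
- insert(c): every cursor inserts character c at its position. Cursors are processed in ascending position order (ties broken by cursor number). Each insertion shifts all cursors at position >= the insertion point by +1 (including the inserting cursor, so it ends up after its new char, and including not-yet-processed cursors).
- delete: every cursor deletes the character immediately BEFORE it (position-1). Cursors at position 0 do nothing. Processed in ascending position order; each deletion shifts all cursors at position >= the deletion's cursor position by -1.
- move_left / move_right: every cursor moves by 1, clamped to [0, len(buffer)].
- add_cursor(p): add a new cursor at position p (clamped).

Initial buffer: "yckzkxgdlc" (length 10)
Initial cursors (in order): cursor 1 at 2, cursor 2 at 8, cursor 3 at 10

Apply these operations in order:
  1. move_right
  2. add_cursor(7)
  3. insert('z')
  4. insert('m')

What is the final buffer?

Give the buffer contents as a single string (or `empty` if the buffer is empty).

Answer: yckzmzkxgzmdlzmczm

Derivation:
After op 1 (move_right): buffer="yckzkxgdlc" (len 10), cursors c1@3 c2@9 c3@10, authorship ..........
After op 2 (add_cursor(7)): buffer="yckzkxgdlc" (len 10), cursors c1@3 c4@7 c2@9 c3@10, authorship ..........
After op 3 (insert('z')): buffer="yckzzkxgzdlzcz" (len 14), cursors c1@4 c4@9 c2@12 c3@14, authorship ...1....4..2.3
After op 4 (insert('m')): buffer="yckzmzkxgzmdlzmczm" (len 18), cursors c1@5 c4@11 c2@15 c3@18, authorship ...11....44..22.33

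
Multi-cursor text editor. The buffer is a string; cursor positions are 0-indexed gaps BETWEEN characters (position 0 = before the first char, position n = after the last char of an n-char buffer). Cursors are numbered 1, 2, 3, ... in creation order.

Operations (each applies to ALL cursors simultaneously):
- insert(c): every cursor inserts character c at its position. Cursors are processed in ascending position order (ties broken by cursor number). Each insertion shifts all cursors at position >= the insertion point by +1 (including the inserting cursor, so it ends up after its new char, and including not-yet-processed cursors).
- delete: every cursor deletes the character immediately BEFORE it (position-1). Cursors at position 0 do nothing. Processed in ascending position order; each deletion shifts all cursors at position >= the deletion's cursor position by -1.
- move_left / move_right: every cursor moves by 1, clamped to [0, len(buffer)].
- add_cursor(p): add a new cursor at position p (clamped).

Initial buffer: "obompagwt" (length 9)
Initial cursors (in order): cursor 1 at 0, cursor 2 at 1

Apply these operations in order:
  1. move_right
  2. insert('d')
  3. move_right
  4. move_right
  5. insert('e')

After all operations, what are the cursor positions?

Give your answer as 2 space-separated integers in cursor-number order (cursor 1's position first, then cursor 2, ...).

After op 1 (move_right): buffer="obompagwt" (len 9), cursors c1@1 c2@2, authorship .........
After op 2 (insert('d')): buffer="odbdompagwt" (len 11), cursors c1@2 c2@4, authorship .1.2.......
After op 3 (move_right): buffer="odbdompagwt" (len 11), cursors c1@3 c2@5, authorship .1.2.......
After op 4 (move_right): buffer="odbdompagwt" (len 11), cursors c1@4 c2@6, authorship .1.2.......
After op 5 (insert('e')): buffer="odbdeomepagwt" (len 13), cursors c1@5 c2@8, authorship .1.21..2.....

Answer: 5 8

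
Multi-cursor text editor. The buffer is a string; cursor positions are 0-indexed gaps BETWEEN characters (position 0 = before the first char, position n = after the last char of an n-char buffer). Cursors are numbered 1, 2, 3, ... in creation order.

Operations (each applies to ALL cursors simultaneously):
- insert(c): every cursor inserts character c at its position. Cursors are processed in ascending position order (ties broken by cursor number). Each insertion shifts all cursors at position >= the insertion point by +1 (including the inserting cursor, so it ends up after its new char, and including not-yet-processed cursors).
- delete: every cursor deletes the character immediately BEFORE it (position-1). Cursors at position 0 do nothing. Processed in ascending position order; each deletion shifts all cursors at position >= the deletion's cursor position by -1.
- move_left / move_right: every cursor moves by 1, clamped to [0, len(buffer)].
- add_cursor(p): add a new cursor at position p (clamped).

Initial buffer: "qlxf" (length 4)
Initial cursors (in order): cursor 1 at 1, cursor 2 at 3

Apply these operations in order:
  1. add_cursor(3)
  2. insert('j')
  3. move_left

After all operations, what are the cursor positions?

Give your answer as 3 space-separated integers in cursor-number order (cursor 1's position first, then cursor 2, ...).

Answer: 1 5 5

Derivation:
After op 1 (add_cursor(3)): buffer="qlxf" (len 4), cursors c1@1 c2@3 c3@3, authorship ....
After op 2 (insert('j')): buffer="qjlxjjf" (len 7), cursors c1@2 c2@6 c3@6, authorship .1..23.
After op 3 (move_left): buffer="qjlxjjf" (len 7), cursors c1@1 c2@5 c3@5, authorship .1..23.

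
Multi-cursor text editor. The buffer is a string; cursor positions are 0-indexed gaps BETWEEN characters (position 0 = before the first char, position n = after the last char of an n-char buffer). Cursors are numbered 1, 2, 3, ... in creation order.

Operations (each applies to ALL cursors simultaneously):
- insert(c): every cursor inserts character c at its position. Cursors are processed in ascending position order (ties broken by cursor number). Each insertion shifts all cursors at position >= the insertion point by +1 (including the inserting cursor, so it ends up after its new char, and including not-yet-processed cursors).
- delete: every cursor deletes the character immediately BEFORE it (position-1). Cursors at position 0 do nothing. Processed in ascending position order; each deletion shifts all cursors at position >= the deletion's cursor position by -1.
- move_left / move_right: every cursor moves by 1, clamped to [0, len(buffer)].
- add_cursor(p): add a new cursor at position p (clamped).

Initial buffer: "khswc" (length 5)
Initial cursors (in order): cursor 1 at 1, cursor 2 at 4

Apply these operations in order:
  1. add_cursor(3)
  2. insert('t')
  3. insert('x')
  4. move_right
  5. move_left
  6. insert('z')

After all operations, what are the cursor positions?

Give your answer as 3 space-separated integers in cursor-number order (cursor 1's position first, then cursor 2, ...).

Answer: 4 13 9

Derivation:
After op 1 (add_cursor(3)): buffer="khswc" (len 5), cursors c1@1 c3@3 c2@4, authorship .....
After op 2 (insert('t')): buffer="kthstwtc" (len 8), cursors c1@2 c3@5 c2@7, authorship .1..3.2.
After op 3 (insert('x')): buffer="ktxhstxwtxc" (len 11), cursors c1@3 c3@7 c2@10, authorship .11..33.22.
After op 4 (move_right): buffer="ktxhstxwtxc" (len 11), cursors c1@4 c3@8 c2@11, authorship .11..33.22.
After op 5 (move_left): buffer="ktxhstxwtxc" (len 11), cursors c1@3 c3@7 c2@10, authorship .11..33.22.
After op 6 (insert('z')): buffer="ktxzhstxzwtxzc" (len 14), cursors c1@4 c3@9 c2@13, authorship .111..333.222.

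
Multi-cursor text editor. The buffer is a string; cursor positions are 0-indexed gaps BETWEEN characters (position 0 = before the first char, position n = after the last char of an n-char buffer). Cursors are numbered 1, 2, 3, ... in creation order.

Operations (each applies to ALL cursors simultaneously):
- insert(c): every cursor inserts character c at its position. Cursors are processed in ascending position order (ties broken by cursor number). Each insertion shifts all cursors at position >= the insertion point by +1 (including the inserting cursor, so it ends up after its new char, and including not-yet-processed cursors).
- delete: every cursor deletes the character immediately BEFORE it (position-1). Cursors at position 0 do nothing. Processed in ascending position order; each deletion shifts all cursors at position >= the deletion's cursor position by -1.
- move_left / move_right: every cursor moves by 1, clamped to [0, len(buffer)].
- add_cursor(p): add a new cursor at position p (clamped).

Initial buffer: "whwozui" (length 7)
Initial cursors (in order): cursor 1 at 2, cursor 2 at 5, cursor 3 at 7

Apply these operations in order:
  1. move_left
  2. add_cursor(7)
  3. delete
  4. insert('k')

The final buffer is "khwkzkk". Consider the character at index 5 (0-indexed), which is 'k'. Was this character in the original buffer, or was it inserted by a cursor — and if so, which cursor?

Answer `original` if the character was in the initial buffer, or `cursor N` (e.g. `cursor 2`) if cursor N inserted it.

After op 1 (move_left): buffer="whwozui" (len 7), cursors c1@1 c2@4 c3@6, authorship .......
After op 2 (add_cursor(7)): buffer="whwozui" (len 7), cursors c1@1 c2@4 c3@6 c4@7, authorship .......
After op 3 (delete): buffer="hwz" (len 3), cursors c1@0 c2@2 c3@3 c4@3, authorship ...
After op 4 (insert('k')): buffer="khwkzkk" (len 7), cursors c1@1 c2@4 c3@7 c4@7, authorship 1..2.34
Authorship (.=original, N=cursor N): 1 . . 2 . 3 4
Index 5: author = 3

Answer: cursor 3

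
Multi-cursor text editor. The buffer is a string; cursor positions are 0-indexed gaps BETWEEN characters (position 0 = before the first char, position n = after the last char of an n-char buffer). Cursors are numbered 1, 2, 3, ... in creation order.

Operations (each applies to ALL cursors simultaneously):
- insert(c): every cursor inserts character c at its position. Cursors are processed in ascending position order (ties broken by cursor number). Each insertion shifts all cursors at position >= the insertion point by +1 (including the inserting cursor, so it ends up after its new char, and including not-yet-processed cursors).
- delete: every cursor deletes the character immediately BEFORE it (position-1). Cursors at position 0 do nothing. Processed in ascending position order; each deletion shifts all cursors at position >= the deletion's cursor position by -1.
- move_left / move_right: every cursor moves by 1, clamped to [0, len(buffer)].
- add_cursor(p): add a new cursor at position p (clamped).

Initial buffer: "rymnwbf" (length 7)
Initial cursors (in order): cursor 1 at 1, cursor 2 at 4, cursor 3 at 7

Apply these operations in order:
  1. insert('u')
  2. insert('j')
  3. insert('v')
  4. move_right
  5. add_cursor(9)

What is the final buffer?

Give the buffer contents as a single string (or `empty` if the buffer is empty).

After op 1 (insert('u')): buffer="ruymnuwbfu" (len 10), cursors c1@2 c2@6 c3@10, authorship .1...2...3
After op 2 (insert('j')): buffer="rujymnujwbfuj" (len 13), cursors c1@3 c2@8 c3@13, authorship .11...22...33
After op 3 (insert('v')): buffer="rujvymnujvwbfujv" (len 16), cursors c1@4 c2@10 c3@16, authorship .111...222...333
After op 4 (move_right): buffer="rujvymnujvwbfujv" (len 16), cursors c1@5 c2@11 c3@16, authorship .111...222...333
After op 5 (add_cursor(9)): buffer="rujvymnujvwbfujv" (len 16), cursors c1@5 c4@9 c2@11 c3@16, authorship .111...222...333

Answer: rujvymnujvwbfujv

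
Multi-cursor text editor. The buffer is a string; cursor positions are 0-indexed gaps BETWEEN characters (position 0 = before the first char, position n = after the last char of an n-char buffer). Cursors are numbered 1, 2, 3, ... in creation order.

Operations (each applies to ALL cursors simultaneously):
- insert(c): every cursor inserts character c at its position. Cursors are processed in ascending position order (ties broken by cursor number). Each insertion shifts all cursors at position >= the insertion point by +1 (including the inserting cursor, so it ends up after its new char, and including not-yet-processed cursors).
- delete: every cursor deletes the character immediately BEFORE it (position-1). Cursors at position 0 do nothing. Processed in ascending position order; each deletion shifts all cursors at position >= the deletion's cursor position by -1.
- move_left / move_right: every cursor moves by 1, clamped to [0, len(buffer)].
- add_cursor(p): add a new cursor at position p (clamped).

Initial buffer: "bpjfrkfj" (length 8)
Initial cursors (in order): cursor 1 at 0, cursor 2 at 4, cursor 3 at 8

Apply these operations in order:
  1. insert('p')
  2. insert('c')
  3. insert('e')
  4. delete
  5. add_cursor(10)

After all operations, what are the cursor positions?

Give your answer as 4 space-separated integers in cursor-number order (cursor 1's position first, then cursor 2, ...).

After op 1 (insert('p')): buffer="pbpjfprkfjp" (len 11), cursors c1@1 c2@6 c3@11, authorship 1....2....3
After op 2 (insert('c')): buffer="pcbpjfpcrkfjpc" (len 14), cursors c1@2 c2@8 c3@14, authorship 11....22....33
After op 3 (insert('e')): buffer="pcebpjfpcerkfjpce" (len 17), cursors c1@3 c2@10 c3@17, authorship 111....222....333
After op 4 (delete): buffer="pcbpjfpcrkfjpc" (len 14), cursors c1@2 c2@8 c3@14, authorship 11....22....33
After op 5 (add_cursor(10)): buffer="pcbpjfpcrkfjpc" (len 14), cursors c1@2 c2@8 c4@10 c3@14, authorship 11....22....33

Answer: 2 8 14 10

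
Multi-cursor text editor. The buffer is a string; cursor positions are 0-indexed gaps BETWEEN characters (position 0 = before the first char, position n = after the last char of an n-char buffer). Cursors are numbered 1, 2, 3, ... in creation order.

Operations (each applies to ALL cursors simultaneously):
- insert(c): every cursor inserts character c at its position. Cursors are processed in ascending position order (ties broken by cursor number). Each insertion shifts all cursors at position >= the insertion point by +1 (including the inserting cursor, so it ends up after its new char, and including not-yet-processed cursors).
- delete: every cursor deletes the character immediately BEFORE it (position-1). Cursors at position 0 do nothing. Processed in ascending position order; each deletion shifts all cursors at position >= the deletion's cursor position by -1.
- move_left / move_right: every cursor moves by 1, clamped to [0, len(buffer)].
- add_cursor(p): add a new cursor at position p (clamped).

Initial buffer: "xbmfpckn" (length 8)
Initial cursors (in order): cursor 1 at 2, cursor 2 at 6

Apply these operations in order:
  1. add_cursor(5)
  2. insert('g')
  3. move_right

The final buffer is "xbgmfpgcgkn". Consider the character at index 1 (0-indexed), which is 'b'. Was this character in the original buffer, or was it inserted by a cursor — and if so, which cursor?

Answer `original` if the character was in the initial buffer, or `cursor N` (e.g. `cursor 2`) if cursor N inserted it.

After op 1 (add_cursor(5)): buffer="xbmfpckn" (len 8), cursors c1@2 c3@5 c2@6, authorship ........
After op 2 (insert('g')): buffer="xbgmfpgcgkn" (len 11), cursors c1@3 c3@7 c2@9, authorship ..1...3.2..
After op 3 (move_right): buffer="xbgmfpgcgkn" (len 11), cursors c1@4 c3@8 c2@10, authorship ..1...3.2..
Authorship (.=original, N=cursor N): . . 1 . . . 3 . 2 . .
Index 1: author = original

Answer: original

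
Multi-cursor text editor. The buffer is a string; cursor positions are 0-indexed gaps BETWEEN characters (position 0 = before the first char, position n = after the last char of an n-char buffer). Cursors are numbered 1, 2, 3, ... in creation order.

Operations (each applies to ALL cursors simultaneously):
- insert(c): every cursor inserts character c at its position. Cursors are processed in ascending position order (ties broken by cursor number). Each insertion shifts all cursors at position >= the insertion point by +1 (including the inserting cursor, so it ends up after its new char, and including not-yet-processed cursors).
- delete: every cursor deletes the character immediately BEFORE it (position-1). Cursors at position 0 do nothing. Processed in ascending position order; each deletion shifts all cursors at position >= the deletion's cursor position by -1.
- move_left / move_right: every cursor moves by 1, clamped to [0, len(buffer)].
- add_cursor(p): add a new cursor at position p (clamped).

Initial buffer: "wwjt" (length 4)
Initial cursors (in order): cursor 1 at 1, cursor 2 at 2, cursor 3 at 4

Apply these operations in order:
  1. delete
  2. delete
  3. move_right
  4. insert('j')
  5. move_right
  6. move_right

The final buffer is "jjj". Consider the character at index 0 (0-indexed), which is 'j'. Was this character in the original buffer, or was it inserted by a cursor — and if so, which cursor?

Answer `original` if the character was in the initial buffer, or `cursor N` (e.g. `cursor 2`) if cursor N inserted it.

Answer: cursor 1

Derivation:
After op 1 (delete): buffer="j" (len 1), cursors c1@0 c2@0 c3@1, authorship .
After op 2 (delete): buffer="" (len 0), cursors c1@0 c2@0 c3@0, authorship 
After op 3 (move_right): buffer="" (len 0), cursors c1@0 c2@0 c3@0, authorship 
After op 4 (insert('j')): buffer="jjj" (len 3), cursors c1@3 c2@3 c3@3, authorship 123
After op 5 (move_right): buffer="jjj" (len 3), cursors c1@3 c2@3 c3@3, authorship 123
After op 6 (move_right): buffer="jjj" (len 3), cursors c1@3 c2@3 c3@3, authorship 123
Authorship (.=original, N=cursor N): 1 2 3
Index 0: author = 1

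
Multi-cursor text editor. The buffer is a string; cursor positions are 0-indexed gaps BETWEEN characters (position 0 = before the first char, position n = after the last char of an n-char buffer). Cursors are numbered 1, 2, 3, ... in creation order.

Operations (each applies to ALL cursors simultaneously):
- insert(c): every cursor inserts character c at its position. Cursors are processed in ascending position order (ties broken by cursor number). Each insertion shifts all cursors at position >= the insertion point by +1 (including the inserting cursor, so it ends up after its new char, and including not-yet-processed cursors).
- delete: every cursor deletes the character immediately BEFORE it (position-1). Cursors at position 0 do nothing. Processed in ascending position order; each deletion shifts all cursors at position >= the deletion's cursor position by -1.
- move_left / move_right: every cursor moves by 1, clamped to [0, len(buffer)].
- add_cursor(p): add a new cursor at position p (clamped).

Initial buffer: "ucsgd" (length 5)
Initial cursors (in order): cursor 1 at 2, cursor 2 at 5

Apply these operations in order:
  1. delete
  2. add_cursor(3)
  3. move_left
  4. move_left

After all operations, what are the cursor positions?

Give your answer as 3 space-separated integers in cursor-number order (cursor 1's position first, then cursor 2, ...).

After op 1 (delete): buffer="usg" (len 3), cursors c1@1 c2@3, authorship ...
After op 2 (add_cursor(3)): buffer="usg" (len 3), cursors c1@1 c2@3 c3@3, authorship ...
After op 3 (move_left): buffer="usg" (len 3), cursors c1@0 c2@2 c3@2, authorship ...
After op 4 (move_left): buffer="usg" (len 3), cursors c1@0 c2@1 c3@1, authorship ...

Answer: 0 1 1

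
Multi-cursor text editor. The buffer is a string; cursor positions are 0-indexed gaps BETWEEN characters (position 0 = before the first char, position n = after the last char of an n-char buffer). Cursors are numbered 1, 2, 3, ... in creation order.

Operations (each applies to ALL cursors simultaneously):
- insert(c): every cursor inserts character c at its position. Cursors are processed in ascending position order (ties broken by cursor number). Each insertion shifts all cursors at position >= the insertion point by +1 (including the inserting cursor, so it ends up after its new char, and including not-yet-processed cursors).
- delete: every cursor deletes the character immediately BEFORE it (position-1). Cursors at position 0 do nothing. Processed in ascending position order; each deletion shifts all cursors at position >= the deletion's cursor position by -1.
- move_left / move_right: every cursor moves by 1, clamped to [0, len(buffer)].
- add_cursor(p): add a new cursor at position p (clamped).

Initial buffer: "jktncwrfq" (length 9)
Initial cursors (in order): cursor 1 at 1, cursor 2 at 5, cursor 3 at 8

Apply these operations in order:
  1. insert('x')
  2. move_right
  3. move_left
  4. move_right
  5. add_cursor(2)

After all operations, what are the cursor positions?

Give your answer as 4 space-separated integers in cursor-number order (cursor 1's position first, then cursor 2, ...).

After op 1 (insert('x')): buffer="jxktncxwrfxq" (len 12), cursors c1@2 c2@7 c3@11, authorship .1....2...3.
After op 2 (move_right): buffer="jxktncxwrfxq" (len 12), cursors c1@3 c2@8 c3@12, authorship .1....2...3.
After op 3 (move_left): buffer="jxktncxwrfxq" (len 12), cursors c1@2 c2@7 c3@11, authorship .1....2...3.
After op 4 (move_right): buffer="jxktncxwrfxq" (len 12), cursors c1@3 c2@8 c3@12, authorship .1....2...3.
After op 5 (add_cursor(2)): buffer="jxktncxwrfxq" (len 12), cursors c4@2 c1@3 c2@8 c3@12, authorship .1....2...3.

Answer: 3 8 12 2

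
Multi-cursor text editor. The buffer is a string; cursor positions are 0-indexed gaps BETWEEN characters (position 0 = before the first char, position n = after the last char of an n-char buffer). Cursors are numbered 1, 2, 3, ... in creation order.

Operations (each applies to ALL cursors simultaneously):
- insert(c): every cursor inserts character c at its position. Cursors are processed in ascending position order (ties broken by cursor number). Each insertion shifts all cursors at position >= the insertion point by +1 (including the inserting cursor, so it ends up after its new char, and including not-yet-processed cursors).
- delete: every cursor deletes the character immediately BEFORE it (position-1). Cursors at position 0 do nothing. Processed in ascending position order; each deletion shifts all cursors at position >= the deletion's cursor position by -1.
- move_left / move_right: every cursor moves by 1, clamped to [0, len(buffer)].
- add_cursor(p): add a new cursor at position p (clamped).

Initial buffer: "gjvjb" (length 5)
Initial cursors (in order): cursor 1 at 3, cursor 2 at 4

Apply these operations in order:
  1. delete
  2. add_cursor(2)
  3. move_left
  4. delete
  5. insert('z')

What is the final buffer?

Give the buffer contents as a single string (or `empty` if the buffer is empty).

After op 1 (delete): buffer="gjb" (len 3), cursors c1@2 c2@2, authorship ...
After op 2 (add_cursor(2)): buffer="gjb" (len 3), cursors c1@2 c2@2 c3@2, authorship ...
After op 3 (move_left): buffer="gjb" (len 3), cursors c1@1 c2@1 c3@1, authorship ...
After op 4 (delete): buffer="jb" (len 2), cursors c1@0 c2@0 c3@0, authorship ..
After op 5 (insert('z')): buffer="zzzjb" (len 5), cursors c1@3 c2@3 c3@3, authorship 123..

Answer: zzzjb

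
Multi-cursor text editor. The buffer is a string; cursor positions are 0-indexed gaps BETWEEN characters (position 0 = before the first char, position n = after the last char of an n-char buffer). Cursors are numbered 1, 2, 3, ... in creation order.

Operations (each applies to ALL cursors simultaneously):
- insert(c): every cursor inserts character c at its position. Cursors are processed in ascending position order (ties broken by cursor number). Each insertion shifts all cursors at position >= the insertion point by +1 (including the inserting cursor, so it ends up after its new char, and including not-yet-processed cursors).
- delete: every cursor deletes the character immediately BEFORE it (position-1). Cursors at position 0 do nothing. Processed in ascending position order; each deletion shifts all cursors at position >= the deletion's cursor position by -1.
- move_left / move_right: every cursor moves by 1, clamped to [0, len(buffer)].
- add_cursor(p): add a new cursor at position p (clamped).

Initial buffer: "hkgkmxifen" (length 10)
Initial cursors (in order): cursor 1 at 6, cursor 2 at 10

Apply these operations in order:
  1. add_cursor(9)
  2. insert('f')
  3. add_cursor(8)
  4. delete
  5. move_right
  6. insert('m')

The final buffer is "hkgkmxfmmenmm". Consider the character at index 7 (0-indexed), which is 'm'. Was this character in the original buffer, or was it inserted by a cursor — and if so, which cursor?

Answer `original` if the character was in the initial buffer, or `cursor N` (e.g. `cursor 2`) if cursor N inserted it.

Answer: cursor 1

Derivation:
After op 1 (add_cursor(9)): buffer="hkgkmxifen" (len 10), cursors c1@6 c3@9 c2@10, authorship ..........
After op 2 (insert('f')): buffer="hkgkmxfifefnf" (len 13), cursors c1@7 c3@11 c2@13, authorship ......1...3.2
After op 3 (add_cursor(8)): buffer="hkgkmxfifefnf" (len 13), cursors c1@7 c4@8 c3@11 c2@13, authorship ......1...3.2
After op 4 (delete): buffer="hkgkmxfen" (len 9), cursors c1@6 c4@6 c3@8 c2@9, authorship .........
After op 5 (move_right): buffer="hkgkmxfen" (len 9), cursors c1@7 c4@7 c2@9 c3@9, authorship .........
After op 6 (insert('m')): buffer="hkgkmxfmmenmm" (len 13), cursors c1@9 c4@9 c2@13 c3@13, authorship .......14..23
Authorship (.=original, N=cursor N): . . . . . . . 1 4 . . 2 3
Index 7: author = 1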